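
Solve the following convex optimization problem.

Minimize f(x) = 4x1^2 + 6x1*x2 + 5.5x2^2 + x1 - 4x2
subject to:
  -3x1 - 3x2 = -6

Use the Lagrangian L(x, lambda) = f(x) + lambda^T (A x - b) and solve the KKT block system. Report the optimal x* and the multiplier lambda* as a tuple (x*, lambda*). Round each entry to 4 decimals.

Form the Lagrangian:
  L(x, lambda) = (1/2) x^T Q x + c^T x + lambda^T (A x - b)
Stationarity (grad_x L = 0): Q x + c + A^T lambda = 0.
Primal feasibility: A x = b.

This gives the KKT block system:
  [ Q   A^T ] [ x     ]   [-c ]
  [ A    0  ] [ lambda ] = [ b ]

Solving the linear system:
  x*      = (0.7143, 1.2857)
  lambda* = (4.8095)
  f(x*)   = 12.2143

x* = (0.7143, 1.2857), lambda* = (4.8095)


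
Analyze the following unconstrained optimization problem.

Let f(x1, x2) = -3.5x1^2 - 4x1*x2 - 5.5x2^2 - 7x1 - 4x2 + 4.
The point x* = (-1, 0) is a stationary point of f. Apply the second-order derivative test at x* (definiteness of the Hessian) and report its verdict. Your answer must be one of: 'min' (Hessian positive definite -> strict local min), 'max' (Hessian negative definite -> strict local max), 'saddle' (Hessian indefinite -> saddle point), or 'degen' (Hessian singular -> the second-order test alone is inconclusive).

Compute the Hessian H = grad^2 f:
  H = [[-7, -4], [-4, -11]]
Verify stationarity: grad f(x*) = H x* + g = (0, 0).
Eigenvalues of H: -13.4721, -4.5279.
Both eigenvalues < 0, so H is negative definite -> x* is a strict local max.

max


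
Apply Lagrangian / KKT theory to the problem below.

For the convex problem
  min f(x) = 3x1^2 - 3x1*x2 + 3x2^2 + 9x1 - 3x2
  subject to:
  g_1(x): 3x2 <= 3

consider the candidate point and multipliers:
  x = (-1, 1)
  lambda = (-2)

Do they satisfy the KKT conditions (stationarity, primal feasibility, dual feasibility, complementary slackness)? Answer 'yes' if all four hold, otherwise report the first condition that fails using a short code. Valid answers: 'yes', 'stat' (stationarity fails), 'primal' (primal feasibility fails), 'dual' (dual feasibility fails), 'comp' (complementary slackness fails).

Gradient of f: grad f(x) = Q x + c = (0, 6)
Constraint values g_i(x) = a_i^T x - b_i:
  g_1((-1, 1)) = 0
Stationarity residual: grad f(x) + sum_i lambda_i a_i = (0, 0)
  -> stationarity OK
Primal feasibility (all g_i <= 0): OK
Dual feasibility (all lambda_i >= 0): FAILS
Complementary slackness (lambda_i * g_i(x) = 0 for all i): OK

Verdict: the first failing condition is dual_feasibility -> dual.

dual


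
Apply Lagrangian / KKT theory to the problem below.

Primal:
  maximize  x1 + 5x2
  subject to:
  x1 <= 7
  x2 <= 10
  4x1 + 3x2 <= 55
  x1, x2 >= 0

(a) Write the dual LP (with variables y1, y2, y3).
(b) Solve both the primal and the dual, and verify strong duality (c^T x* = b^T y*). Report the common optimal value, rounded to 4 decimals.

The standard primal-dual pair for 'max c^T x s.t. A x <= b, x >= 0' is:
  Dual:  min b^T y  s.t.  A^T y >= c,  y >= 0.

So the dual LP is:
  minimize  7y1 + 10y2 + 55y3
  subject to:
    y1 + 4y3 >= 1
    y2 + 3y3 >= 5
    y1, y2, y3 >= 0

Solving the primal: x* = (6.25, 10).
  primal value c^T x* = 56.25.
Solving the dual: y* = (0, 4.25, 0.25).
  dual value b^T y* = 56.25.
Strong duality: c^T x* = b^T y*. Confirmed.

56.25


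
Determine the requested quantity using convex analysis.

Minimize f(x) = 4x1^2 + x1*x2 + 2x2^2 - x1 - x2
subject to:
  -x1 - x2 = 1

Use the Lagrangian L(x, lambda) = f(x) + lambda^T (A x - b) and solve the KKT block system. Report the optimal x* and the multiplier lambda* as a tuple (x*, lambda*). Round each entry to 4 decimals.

Form the Lagrangian:
  L(x, lambda) = (1/2) x^T Q x + c^T x + lambda^T (A x - b)
Stationarity (grad_x L = 0): Q x + c + A^T lambda = 0.
Primal feasibility: A x = b.

This gives the KKT block system:
  [ Q   A^T ] [ x     ]   [-c ]
  [ A    0  ] [ lambda ] = [ b ]

Solving the linear system:
  x*      = (-0.3, -0.7)
  lambda* = (-4.1)
  f(x*)   = 2.55

x* = (-0.3, -0.7), lambda* = (-4.1)


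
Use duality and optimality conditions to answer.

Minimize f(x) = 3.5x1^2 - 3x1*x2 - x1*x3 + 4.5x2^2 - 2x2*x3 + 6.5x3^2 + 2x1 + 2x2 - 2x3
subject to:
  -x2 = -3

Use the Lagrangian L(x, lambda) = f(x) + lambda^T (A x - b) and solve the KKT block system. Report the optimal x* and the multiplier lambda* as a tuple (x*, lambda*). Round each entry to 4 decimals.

Form the Lagrangian:
  L(x, lambda) = (1/2) x^T Q x + c^T x + lambda^T (A x - b)
Stationarity (grad_x L = 0): Q x + c + A^T lambda = 0.
Primal feasibility: A x = b.

This gives the KKT block system:
  [ Q   A^T ] [ x     ]   [-c ]
  [ A    0  ] [ lambda ] = [ b ]

Solving the linear system:
  x*      = (1.1, 3, 0.7)
  lambda* = (24.3)
  f(x*)   = 39.85

x* = (1.1, 3, 0.7), lambda* = (24.3)


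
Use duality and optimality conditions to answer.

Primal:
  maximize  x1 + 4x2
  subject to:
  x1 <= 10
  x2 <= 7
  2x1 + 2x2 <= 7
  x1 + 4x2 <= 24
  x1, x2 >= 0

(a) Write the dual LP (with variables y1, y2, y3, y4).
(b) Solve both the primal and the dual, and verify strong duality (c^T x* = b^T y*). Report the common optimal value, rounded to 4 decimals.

The standard primal-dual pair for 'max c^T x s.t. A x <= b, x >= 0' is:
  Dual:  min b^T y  s.t.  A^T y >= c,  y >= 0.

So the dual LP is:
  minimize  10y1 + 7y2 + 7y3 + 24y4
  subject to:
    y1 + 2y3 + y4 >= 1
    y2 + 2y3 + 4y4 >= 4
    y1, y2, y3, y4 >= 0

Solving the primal: x* = (0, 3.5).
  primal value c^T x* = 14.
Solving the dual: y* = (0, 0, 2, 0).
  dual value b^T y* = 14.
Strong duality: c^T x* = b^T y*. Confirmed.

14


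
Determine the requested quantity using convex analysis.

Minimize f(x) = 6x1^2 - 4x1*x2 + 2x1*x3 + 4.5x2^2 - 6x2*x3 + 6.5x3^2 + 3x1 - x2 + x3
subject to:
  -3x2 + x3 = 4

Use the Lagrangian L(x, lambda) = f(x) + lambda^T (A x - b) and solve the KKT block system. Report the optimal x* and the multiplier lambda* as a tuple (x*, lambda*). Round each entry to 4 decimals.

Form the Lagrangian:
  L(x, lambda) = (1/2) x^T Q x + c^T x + lambda^T (A x - b)
Stationarity (grad_x L = 0): Q x + c + A^T lambda = 0.
Primal feasibility: A x = b.

This gives the KKT block system:
  [ Q   A^T ] [ x     ]   [-c ]
  [ A    0  ] [ lambda ] = [ b ]

Solving the linear system:
  x*      = (-0.671, -1.474, -0.4219)
  lambda* = (-3.0167)
  f(x*)   = 5.553

x* = (-0.671, -1.474, -0.4219), lambda* = (-3.0167)


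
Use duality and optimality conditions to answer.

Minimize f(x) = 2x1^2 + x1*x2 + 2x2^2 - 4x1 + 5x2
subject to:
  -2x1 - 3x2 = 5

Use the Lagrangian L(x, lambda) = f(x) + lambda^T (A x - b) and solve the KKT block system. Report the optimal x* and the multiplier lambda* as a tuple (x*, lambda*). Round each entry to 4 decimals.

Form the Lagrangian:
  L(x, lambda) = (1/2) x^T Q x + c^T x + lambda^T (A x - b)
Stationarity (grad_x L = 0): Q x + c + A^T lambda = 0.
Primal feasibility: A x = b.

This gives the KKT block system:
  [ Q   A^T ] [ x     ]   [-c ]
  [ A    0  ] [ lambda ] = [ b ]

Solving the linear system:
  x*      = (1.025, -2.35)
  lambda* = (-1.125)
  f(x*)   = -5.1125

x* = (1.025, -2.35), lambda* = (-1.125)


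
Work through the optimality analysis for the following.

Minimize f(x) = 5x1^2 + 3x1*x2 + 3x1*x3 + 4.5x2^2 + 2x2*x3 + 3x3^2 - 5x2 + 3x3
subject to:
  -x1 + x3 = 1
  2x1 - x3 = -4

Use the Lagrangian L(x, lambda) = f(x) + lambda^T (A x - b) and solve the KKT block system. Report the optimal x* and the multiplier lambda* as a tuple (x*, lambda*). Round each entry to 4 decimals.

Form the Lagrangian:
  L(x, lambda) = (1/2) x^T Q x + c^T x + lambda^T (A x - b)
Stationarity (grad_x L = 0): Q x + c + A^T lambda = 0.
Primal feasibility: A x = b.

This gives the KKT block system:
  [ Q   A^T ] [ x     ]   [-c ]
  [ A    0  ] [ lambda ] = [ b ]

Solving the linear system:
  x*      = (-3, 2, -2)
  lambda* = (58, 44)
  f(x*)   = 51

x* = (-3, 2, -2), lambda* = (58, 44)


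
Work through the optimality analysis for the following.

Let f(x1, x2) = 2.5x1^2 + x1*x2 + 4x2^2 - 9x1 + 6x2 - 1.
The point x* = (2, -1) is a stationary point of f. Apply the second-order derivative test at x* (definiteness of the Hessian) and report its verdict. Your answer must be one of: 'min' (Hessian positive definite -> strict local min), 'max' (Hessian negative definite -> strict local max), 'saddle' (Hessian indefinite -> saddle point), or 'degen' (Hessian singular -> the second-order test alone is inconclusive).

Compute the Hessian H = grad^2 f:
  H = [[5, 1], [1, 8]]
Verify stationarity: grad f(x*) = H x* + g = (0, 0).
Eigenvalues of H: 4.6972, 8.3028.
Both eigenvalues > 0, so H is positive definite -> x* is a strict local min.

min


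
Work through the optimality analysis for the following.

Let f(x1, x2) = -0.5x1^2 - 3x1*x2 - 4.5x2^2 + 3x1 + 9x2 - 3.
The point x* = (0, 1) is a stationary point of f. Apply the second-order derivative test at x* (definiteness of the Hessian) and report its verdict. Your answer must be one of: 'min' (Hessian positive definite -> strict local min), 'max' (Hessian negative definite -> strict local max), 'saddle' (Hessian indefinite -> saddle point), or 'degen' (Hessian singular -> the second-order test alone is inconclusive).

Compute the Hessian H = grad^2 f:
  H = [[-1, -3], [-3, -9]]
Verify stationarity: grad f(x*) = H x* + g = (0, 0).
Eigenvalues of H: -10, 0.
H has a zero eigenvalue (singular; negative semidefinite but not definite), so H is neither positive definite, negative definite, nor indefinite. The second-order test alone is inconclusive -> degen.
(Indeed, f is constant along the null direction of H through x*, so x* is not a strict local extremum.)

degen


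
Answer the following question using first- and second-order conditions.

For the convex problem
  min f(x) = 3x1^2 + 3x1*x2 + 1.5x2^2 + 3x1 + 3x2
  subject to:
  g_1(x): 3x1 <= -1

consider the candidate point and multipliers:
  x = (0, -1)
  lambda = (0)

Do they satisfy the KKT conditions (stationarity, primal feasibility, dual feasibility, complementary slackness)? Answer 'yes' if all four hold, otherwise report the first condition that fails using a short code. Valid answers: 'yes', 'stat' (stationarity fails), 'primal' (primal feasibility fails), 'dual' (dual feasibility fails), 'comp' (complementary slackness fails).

Gradient of f: grad f(x) = Q x + c = (0, 0)
Constraint values g_i(x) = a_i^T x - b_i:
  g_1((0, -1)) = 1
Stationarity residual: grad f(x) + sum_i lambda_i a_i = (0, 0)
  -> stationarity OK
Primal feasibility (all g_i <= 0): FAILS
Dual feasibility (all lambda_i >= 0): OK
Complementary slackness (lambda_i * g_i(x) = 0 for all i): OK

Verdict: the first failing condition is primal_feasibility -> primal.

primal


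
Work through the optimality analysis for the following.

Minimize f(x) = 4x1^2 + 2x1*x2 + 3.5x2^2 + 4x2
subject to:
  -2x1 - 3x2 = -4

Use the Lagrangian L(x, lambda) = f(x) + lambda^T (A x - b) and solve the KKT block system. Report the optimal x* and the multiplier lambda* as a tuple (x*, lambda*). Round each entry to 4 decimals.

Form the Lagrangian:
  L(x, lambda) = (1/2) x^T Q x + c^T x + lambda^T (A x - b)
Stationarity (grad_x L = 0): Q x + c + A^T lambda = 0.
Primal feasibility: A x = b.

This gives the KKT block system:
  [ Q   A^T ] [ x     ]   [-c ]
  [ A    0  ] [ lambda ] = [ b ]

Solving the linear system:
  x*      = (0.7368, 0.8421)
  lambda* = (3.7895)
  f(x*)   = 9.2632

x* = (0.7368, 0.8421), lambda* = (3.7895)


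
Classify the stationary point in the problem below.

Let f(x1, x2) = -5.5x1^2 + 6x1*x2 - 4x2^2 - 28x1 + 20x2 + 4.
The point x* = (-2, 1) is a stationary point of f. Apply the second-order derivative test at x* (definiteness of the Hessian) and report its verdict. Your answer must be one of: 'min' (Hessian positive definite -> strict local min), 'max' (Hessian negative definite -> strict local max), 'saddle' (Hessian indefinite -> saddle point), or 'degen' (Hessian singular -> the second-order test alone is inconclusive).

Compute the Hessian H = grad^2 f:
  H = [[-11, 6], [6, -8]]
Verify stationarity: grad f(x*) = H x* + g = (0, 0).
Eigenvalues of H: -15.6847, -3.3153.
Both eigenvalues < 0, so H is negative definite -> x* is a strict local max.

max


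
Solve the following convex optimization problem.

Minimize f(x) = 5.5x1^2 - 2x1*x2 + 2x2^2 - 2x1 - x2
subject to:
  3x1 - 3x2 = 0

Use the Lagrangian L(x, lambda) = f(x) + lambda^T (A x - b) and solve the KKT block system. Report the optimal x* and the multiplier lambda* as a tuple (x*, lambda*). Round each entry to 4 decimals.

Form the Lagrangian:
  L(x, lambda) = (1/2) x^T Q x + c^T x + lambda^T (A x - b)
Stationarity (grad_x L = 0): Q x + c + A^T lambda = 0.
Primal feasibility: A x = b.

This gives the KKT block system:
  [ Q   A^T ] [ x     ]   [-c ]
  [ A    0  ] [ lambda ] = [ b ]

Solving the linear system:
  x*      = (0.2727, 0.2727)
  lambda* = (-0.1515)
  f(x*)   = -0.4091

x* = (0.2727, 0.2727), lambda* = (-0.1515)


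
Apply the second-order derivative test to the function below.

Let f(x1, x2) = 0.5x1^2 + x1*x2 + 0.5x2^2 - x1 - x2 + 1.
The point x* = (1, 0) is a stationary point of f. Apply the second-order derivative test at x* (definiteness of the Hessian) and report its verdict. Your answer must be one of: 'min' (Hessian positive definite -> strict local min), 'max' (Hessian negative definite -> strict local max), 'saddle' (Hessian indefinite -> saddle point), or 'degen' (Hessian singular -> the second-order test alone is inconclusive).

Compute the Hessian H = grad^2 f:
  H = [[1, 1], [1, 1]]
Verify stationarity: grad f(x*) = H x* + g = (0, 0).
Eigenvalues of H: 0, 2.
H has a zero eigenvalue (singular; positive semidefinite but not definite), so H is neither positive definite, negative definite, nor indefinite. The second-order test alone is inconclusive -> degen.
(Indeed, f is constant along the null direction of H through x*, so x* is not a strict local extremum.)

degen


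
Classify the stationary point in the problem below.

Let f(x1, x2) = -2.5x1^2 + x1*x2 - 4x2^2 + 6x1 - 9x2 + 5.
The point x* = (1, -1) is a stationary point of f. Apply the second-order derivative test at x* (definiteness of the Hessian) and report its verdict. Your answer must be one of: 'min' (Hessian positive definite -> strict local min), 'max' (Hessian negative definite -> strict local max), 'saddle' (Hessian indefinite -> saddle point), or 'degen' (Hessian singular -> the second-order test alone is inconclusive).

Compute the Hessian H = grad^2 f:
  H = [[-5, 1], [1, -8]]
Verify stationarity: grad f(x*) = H x* + g = (0, 0).
Eigenvalues of H: -8.3028, -4.6972.
Both eigenvalues < 0, so H is negative definite -> x* is a strict local max.

max


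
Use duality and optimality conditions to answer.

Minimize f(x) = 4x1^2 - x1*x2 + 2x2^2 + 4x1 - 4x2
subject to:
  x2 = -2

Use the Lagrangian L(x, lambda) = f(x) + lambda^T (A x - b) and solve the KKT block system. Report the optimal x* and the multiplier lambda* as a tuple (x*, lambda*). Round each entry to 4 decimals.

Form the Lagrangian:
  L(x, lambda) = (1/2) x^T Q x + c^T x + lambda^T (A x - b)
Stationarity (grad_x L = 0): Q x + c + A^T lambda = 0.
Primal feasibility: A x = b.

This gives the KKT block system:
  [ Q   A^T ] [ x     ]   [-c ]
  [ A    0  ] [ lambda ] = [ b ]

Solving the linear system:
  x*      = (-0.75, -2)
  lambda* = (11.25)
  f(x*)   = 13.75

x* = (-0.75, -2), lambda* = (11.25)


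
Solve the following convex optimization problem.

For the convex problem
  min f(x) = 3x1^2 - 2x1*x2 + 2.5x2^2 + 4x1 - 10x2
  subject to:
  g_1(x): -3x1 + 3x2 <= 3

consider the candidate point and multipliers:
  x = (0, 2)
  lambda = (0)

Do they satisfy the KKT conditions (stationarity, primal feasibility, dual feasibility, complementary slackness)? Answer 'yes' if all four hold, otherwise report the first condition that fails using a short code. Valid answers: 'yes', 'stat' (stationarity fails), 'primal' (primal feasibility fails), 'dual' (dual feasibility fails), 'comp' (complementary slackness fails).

Gradient of f: grad f(x) = Q x + c = (0, 0)
Constraint values g_i(x) = a_i^T x - b_i:
  g_1((0, 2)) = 3
Stationarity residual: grad f(x) + sum_i lambda_i a_i = (0, 0)
  -> stationarity OK
Primal feasibility (all g_i <= 0): FAILS
Dual feasibility (all lambda_i >= 0): OK
Complementary slackness (lambda_i * g_i(x) = 0 for all i): OK

Verdict: the first failing condition is primal_feasibility -> primal.

primal


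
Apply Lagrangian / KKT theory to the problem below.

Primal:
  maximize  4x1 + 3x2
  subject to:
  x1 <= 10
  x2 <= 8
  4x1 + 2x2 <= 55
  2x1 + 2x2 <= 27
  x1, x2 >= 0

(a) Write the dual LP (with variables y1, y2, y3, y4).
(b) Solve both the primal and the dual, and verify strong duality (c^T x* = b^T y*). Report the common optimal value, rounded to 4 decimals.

The standard primal-dual pair for 'max c^T x s.t. A x <= b, x >= 0' is:
  Dual:  min b^T y  s.t.  A^T y >= c,  y >= 0.

So the dual LP is:
  minimize  10y1 + 8y2 + 55y3 + 27y4
  subject to:
    y1 + 4y3 + 2y4 >= 4
    y2 + 2y3 + 2y4 >= 3
    y1, y2, y3, y4 >= 0

Solving the primal: x* = (10, 3.5).
  primal value c^T x* = 50.5.
Solving the dual: y* = (1, 0, 0, 1.5).
  dual value b^T y* = 50.5.
Strong duality: c^T x* = b^T y*. Confirmed.

50.5


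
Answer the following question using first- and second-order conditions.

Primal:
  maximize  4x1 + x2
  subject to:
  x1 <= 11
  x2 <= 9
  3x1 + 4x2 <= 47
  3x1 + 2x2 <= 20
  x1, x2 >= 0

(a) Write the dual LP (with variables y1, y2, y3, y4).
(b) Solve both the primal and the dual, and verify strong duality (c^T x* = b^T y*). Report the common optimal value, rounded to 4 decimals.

The standard primal-dual pair for 'max c^T x s.t. A x <= b, x >= 0' is:
  Dual:  min b^T y  s.t.  A^T y >= c,  y >= 0.

So the dual LP is:
  minimize  11y1 + 9y2 + 47y3 + 20y4
  subject to:
    y1 + 3y3 + 3y4 >= 4
    y2 + 4y3 + 2y4 >= 1
    y1, y2, y3, y4 >= 0

Solving the primal: x* = (6.6667, 0).
  primal value c^T x* = 26.6667.
Solving the dual: y* = (0, 0, 0, 1.3333).
  dual value b^T y* = 26.6667.
Strong duality: c^T x* = b^T y*. Confirmed.

26.6667


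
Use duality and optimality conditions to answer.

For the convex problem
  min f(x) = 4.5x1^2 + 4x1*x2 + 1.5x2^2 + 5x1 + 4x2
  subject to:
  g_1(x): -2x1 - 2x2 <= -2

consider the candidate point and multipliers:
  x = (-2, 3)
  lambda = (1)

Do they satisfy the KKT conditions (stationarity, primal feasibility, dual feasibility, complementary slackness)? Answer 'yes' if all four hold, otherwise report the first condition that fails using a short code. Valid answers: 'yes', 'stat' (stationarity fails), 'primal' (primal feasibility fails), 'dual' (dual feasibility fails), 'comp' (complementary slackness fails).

Gradient of f: grad f(x) = Q x + c = (-1, 5)
Constraint values g_i(x) = a_i^T x - b_i:
  g_1((-2, 3)) = 0
Stationarity residual: grad f(x) + sum_i lambda_i a_i = (-3, 3)
  -> stationarity FAILS
Primal feasibility (all g_i <= 0): OK
Dual feasibility (all lambda_i >= 0): OK
Complementary slackness (lambda_i * g_i(x) = 0 for all i): OK

Verdict: the first failing condition is stationarity -> stat.

stat


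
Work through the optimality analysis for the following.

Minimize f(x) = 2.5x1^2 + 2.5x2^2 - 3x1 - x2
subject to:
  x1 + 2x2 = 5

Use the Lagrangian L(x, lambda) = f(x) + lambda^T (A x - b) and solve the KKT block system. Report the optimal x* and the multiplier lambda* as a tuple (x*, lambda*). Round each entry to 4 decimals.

Form the Lagrangian:
  L(x, lambda) = (1/2) x^T Q x + c^T x + lambda^T (A x - b)
Stationarity (grad_x L = 0): Q x + c + A^T lambda = 0.
Primal feasibility: A x = b.

This gives the KKT block system:
  [ Q   A^T ] [ x     ]   [-c ]
  [ A    0  ] [ lambda ] = [ b ]

Solving the linear system:
  x*      = (1.4, 1.8)
  lambda* = (-4)
  f(x*)   = 7

x* = (1.4, 1.8), lambda* = (-4)


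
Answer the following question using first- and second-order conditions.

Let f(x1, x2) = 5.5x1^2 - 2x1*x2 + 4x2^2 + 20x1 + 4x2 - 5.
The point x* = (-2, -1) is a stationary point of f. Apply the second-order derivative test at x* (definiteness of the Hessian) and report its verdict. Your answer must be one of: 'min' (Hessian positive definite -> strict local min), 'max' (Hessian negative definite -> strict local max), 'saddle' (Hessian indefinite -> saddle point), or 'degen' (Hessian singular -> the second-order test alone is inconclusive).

Compute the Hessian H = grad^2 f:
  H = [[11, -2], [-2, 8]]
Verify stationarity: grad f(x*) = H x* + g = (0, 0).
Eigenvalues of H: 7, 12.
Both eigenvalues > 0, so H is positive definite -> x* is a strict local min.

min


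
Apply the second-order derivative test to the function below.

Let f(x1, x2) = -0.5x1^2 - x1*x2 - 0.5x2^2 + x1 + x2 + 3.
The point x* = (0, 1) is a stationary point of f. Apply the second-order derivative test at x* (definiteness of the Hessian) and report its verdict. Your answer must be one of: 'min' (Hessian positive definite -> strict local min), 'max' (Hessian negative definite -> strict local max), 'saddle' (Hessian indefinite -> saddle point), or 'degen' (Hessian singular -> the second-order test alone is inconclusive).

Compute the Hessian H = grad^2 f:
  H = [[-1, -1], [-1, -1]]
Verify stationarity: grad f(x*) = H x* + g = (0, 0).
Eigenvalues of H: -2, 0.
H has a zero eigenvalue (singular; negative semidefinite but not definite), so H is neither positive definite, negative definite, nor indefinite. The second-order test alone is inconclusive -> degen.
(Indeed, f is constant along the null direction of H through x*, so x* is not a strict local extremum.)

degen


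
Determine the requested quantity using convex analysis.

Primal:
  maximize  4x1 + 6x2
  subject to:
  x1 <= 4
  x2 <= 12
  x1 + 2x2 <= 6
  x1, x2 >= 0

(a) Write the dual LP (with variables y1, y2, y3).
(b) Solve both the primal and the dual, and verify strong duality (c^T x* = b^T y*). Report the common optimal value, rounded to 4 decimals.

The standard primal-dual pair for 'max c^T x s.t. A x <= b, x >= 0' is:
  Dual:  min b^T y  s.t.  A^T y >= c,  y >= 0.

So the dual LP is:
  minimize  4y1 + 12y2 + 6y3
  subject to:
    y1 + y3 >= 4
    y2 + 2y3 >= 6
    y1, y2, y3 >= 0

Solving the primal: x* = (4, 1).
  primal value c^T x* = 22.
Solving the dual: y* = (1, 0, 3).
  dual value b^T y* = 22.
Strong duality: c^T x* = b^T y*. Confirmed.

22


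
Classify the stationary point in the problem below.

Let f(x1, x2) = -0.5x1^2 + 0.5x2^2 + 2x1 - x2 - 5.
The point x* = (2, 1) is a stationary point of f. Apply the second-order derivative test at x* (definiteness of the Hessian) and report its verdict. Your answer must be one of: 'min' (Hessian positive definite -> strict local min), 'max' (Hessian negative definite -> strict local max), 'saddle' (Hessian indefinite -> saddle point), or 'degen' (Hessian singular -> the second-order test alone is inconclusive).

Compute the Hessian H = grad^2 f:
  H = [[-1, 0], [0, 1]]
Verify stationarity: grad f(x*) = H x* + g = (0, 0).
Eigenvalues of H: -1, 1.
Eigenvalues have mixed signs, so H is indefinite -> x* is a saddle point.

saddle


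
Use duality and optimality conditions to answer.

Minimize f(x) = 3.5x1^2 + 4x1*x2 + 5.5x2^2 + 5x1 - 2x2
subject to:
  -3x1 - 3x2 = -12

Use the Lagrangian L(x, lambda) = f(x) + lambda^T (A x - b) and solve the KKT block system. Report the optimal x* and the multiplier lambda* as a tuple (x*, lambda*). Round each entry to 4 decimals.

Form the Lagrangian:
  L(x, lambda) = (1/2) x^T Q x + c^T x + lambda^T (A x - b)
Stationarity (grad_x L = 0): Q x + c + A^T lambda = 0.
Primal feasibility: A x = b.

This gives the KKT block system:
  [ Q   A^T ] [ x     ]   [-c ]
  [ A    0  ] [ lambda ] = [ b ]

Solving the linear system:
  x*      = (2.1, 1.9)
  lambda* = (9.1)
  f(x*)   = 57.95

x* = (2.1, 1.9), lambda* = (9.1)


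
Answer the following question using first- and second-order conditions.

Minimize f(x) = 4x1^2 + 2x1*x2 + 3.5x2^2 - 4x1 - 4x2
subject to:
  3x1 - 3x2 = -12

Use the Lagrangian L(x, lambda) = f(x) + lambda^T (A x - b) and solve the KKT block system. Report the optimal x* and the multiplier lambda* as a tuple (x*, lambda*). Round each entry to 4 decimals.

Form the Lagrangian:
  L(x, lambda) = (1/2) x^T Q x + c^T x + lambda^T (A x - b)
Stationarity (grad_x L = 0): Q x + c + A^T lambda = 0.
Primal feasibility: A x = b.

This gives the KKT block system:
  [ Q   A^T ] [ x     ]   [-c ]
  [ A    0  ] [ lambda ] = [ b ]

Solving the linear system:
  x*      = (-1.4737, 2.5263)
  lambda* = (3.5789)
  f(x*)   = 19.3684

x* = (-1.4737, 2.5263), lambda* = (3.5789)


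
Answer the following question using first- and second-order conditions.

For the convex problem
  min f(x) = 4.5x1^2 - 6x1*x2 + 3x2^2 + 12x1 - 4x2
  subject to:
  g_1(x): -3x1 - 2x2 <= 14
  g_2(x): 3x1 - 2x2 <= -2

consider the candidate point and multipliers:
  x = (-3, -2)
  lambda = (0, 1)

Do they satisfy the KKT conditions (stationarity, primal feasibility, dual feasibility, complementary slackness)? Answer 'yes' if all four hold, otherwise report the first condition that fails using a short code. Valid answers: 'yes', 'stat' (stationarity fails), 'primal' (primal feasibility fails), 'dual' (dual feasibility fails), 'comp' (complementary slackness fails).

Gradient of f: grad f(x) = Q x + c = (-3, 2)
Constraint values g_i(x) = a_i^T x - b_i:
  g_1((-3, -2)) = -1
  g_2((-3, -2)) = -3
Stationarity residual: grad f(x) + sum_i lambda_i a_i = (0, 0)
  -> stationarity OK
Primal feasibility (all g_i <= 0): OK
Dual feasibility (all lambda_i >= 0): OK
Complementary slackness (lambda_i * g_i(x) = 0 for all i): FAILS

Verdict: the first failing condition is complementary_slackness -> comp.

comp


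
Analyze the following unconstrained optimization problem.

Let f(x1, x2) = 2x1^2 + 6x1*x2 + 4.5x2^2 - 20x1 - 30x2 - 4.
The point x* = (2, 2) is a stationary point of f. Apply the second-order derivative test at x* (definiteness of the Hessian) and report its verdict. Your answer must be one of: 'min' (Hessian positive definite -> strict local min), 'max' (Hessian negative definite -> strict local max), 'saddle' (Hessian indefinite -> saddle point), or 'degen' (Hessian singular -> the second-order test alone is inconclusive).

Compute the Hessian H = grad^2 f:
  H = [[4, 6], [6, 9]]
Verify stationarity: grad f(x*) = H x* + g = (0, 0).
Eigenvalues of H: 0, 13.
H has a zero eigenvalue (singular; positive semidefinite but not definite), so H is neither positive definite, negative definite, nor indefinite. The second-order test alone is inconclusive -> degen.
(Indeed, f is constant along the null direction of H through x*, so x* is not a strict local extremum.)

degen


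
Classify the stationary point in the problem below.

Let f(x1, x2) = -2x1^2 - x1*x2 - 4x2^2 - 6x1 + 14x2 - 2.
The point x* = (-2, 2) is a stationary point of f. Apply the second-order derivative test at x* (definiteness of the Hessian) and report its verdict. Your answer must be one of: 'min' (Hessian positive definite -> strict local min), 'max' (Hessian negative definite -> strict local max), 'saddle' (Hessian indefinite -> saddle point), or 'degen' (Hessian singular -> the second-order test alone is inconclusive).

Compute the Hessian H = grad^2 f:
  H = [[-4, -1], [-1, -8]]
Verify stationarity: grad f(x*) = H x* + g = (0, 0).
Eigenvalues of H: -8.2361, -3.7639.
Both eigenvalues < 0, so H is negative definite -> x* is a strict local max.

max


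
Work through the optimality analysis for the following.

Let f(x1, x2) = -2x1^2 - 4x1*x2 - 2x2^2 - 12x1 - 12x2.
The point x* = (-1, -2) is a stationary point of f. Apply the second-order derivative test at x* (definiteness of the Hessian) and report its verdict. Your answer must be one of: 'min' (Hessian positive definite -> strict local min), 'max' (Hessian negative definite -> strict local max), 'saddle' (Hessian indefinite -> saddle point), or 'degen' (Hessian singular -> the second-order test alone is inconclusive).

Compute the Hessian H = grad^2 f:
  H = [[-4, -4], [-4, -4]]
Verify stationarity: grad f(x*) = H x* + g = (0, 0).
Eigenvalues of H: -8, 0.
H has a zero eigenvalue (singular; negative semidefinite but not definite), so H is neither positive definite, negative definite, nor indefinite. The second-order test alone is inconclusive -> degen.
(Indeed, f is constant along the null direction of H through x*, so x* is not a strict local extremum.)

degen


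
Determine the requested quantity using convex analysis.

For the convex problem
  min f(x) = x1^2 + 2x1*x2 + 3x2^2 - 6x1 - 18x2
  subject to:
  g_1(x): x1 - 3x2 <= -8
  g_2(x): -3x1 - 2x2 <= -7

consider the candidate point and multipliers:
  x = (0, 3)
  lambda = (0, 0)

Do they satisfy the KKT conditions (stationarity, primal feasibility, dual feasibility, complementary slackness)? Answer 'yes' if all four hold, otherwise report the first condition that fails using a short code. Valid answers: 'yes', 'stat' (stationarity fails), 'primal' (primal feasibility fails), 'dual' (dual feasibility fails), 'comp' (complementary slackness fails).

Gradient of f: grad f(x) = Q x + c = (0, 0)
Constraint values g_i(x) = a_i^T x - b_i:
  g_1((0, 3)) = -1
  g_2((0, 3)) = 1
Stationarity residual: grad f(x) + sum_i lambda_i a_i = (0, 0)
  -> stationarity OK
Primal feasibility (all g_i <= 0): FAILS
Dual feasibility (all lambda_i >= 0): OK
Complementary slackness (lambda_i * g_i(x) = 0 for all i): OK

Verdict: the first failing condition is primal_feasibility -> primal.

primal


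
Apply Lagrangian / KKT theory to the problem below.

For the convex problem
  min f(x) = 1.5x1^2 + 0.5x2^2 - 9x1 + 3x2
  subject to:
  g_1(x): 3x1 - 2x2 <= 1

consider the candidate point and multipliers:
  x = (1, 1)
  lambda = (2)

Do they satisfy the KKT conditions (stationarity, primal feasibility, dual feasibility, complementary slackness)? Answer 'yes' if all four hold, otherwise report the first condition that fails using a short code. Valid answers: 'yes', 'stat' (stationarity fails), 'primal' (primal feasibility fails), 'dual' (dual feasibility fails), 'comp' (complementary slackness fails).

Gradient of f: grad f(x) = Q x + c = (-6, 4)
Constraint values g_i(x) = a_i^T x - b_i:
  g_1((1, 1)) = 0
Stationarity residual: grad f(x) + sum_i lambda_i a_i = (0, 0)
  -> stationarity OK
Primal feasibility (all g_i <= 0): OK
Dual feasibility (all lambda_i >= 0): OK
Complementary slackness (lambda_i * g_i(x) = 0 for all i): OK

Verdict: yes, KKT holds.

yes


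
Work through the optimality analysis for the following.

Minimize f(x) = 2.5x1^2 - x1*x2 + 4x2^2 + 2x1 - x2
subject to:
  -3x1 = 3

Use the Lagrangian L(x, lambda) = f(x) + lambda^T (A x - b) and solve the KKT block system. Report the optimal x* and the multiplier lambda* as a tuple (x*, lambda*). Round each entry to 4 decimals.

Form the Lagrangian:
  L(x, lambda) = (1/2) x^T Q x + c^T x + lambda^T (A x - b)
Stationarity (grad_x L = 0): Q x + c + A^T lambda = 0.
Primal feasibility: A x = b.

This gives the KKT block system:
  [ Q   A^T ] [ x     ]   [-c ]
  [ A    0  ] [ lambda ] = [ b ]

Solving the linear system:
  x*      = (-1, 0)
  lambda* = (-1)
  f(x*)   = 0.5

x* = (-1, 0), lambda* = (-1)


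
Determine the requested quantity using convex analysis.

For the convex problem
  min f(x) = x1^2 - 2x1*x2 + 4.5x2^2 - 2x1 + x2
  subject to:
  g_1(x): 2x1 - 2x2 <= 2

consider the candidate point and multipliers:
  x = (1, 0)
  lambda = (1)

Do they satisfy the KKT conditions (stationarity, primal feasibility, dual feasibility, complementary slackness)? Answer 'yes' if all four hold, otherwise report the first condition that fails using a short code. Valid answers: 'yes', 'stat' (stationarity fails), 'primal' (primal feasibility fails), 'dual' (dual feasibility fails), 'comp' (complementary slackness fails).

Gradient of f: grad f(x) = Q x + c = (0, -1)
Constraint values g_i(x) = a_i^T x - b_i:
  g_1((1, 0)) = 0
Stationarity residual: grad f(x) + sum_i lambda_i a_i = (2, -3)
  -> stationarity FAILS
Primal feasibility (all g_i <= 0): OK
Dual feasibility (all lambda_i >= 0): OK
Complementary slackness (lambda_i * g_i(x) = 0 for all i): OK

Verdict: the first failing condition is stationarity -> stat.

stat


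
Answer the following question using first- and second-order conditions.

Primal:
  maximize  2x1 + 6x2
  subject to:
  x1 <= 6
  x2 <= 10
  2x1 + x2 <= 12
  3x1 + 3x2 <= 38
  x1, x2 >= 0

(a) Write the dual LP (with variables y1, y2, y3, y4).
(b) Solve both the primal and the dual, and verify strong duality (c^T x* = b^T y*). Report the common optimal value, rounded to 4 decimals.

The standard primal-dual pair for 'max c^T x s.t. A x <= b, x >= 0' is:
  Dual:  min b^T y  s.t.  A^T y >= c,  y >= 0.

So the dual LP is:
  minimize  6y1 + 10y2 + 12y3 + 38y4
  subject to:
    y1 + 2y3 + 3y4 >= 2
    y2 + y3 + 3y4 >= 6
    y1, y2, y3, y4 >= 0

Solving the primal: x* = (1, 10).
  primal value c^T x* = 62.
Solving the dual: y* = (0, 5, 1, 0).
  dual value b^T y* = 62.
Strong duality: c^T x* = b^T y*. Confirmed.

62


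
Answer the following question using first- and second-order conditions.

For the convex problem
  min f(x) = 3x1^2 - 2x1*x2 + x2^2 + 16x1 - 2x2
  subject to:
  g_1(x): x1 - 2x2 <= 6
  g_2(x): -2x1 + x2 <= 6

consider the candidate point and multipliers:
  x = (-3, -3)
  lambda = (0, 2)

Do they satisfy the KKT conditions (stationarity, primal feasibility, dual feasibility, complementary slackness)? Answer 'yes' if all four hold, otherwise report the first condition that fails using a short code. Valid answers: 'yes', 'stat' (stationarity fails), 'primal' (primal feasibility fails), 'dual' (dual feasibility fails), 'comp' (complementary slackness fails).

Gradient of f: grad f(x) = Q x + c = (4, -2)
Constraint values g_i(x) = a_i^T x - b_i:
  g_1((-3, -3)) = -3
  g_2((-3, -3)) = -3
Stationarity residual: grad f(x) + sum_i lambda_i a_i = (0, 0)
  -> stationarity OK
Primal feasibility (all g_i <= 0): OK
Dual feasibility (all lambda_i >= 0): OK
Complementary slackness (lambda_i * g_i(x) = 0 for all i): FAILS

Verdict: the first failing condition is complementary_slackness -> comp.

comp


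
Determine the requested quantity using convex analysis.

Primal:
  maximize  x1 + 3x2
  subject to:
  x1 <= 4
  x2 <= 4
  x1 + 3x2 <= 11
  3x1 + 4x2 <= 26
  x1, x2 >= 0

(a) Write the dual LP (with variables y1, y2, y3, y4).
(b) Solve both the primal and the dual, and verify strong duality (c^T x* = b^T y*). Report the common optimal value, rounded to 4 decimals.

The standard primal-dual pair for 'max c^T x s.t. A x <= b, x >= 0' is:
  Dual:  min b^T y  s.t.  A^T y >= c,  y >= 0.

So the dual LP is:
  minimize  4y1 + 4y2 + 11y3 + 26y4
  subject to:
    y1 + y3 + 3y4 >= 1
    y2 + 3y3 + 4y4 >= 3
    y1, y2, y3, y4 >= 0

Solving the primal: x* = (4, 2.3333).
  primal value c^T x* = 11.
Solving the dual: y* = (0, 0, 1, 0).
  dual value b^T y* = 11.
Strong duality: c^T x* = b^T y*. Confirmed.

11


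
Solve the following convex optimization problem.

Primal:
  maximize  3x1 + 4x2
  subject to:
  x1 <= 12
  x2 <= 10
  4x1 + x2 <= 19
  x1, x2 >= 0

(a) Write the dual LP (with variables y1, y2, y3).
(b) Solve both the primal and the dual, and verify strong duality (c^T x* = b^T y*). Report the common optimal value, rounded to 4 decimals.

The standard primal-dual pair for 'max c^T x s.t. A x <= b, x >= 0' is:
  Dual:  min b^T y  s.t.  A^T y >= c,  y >= 0.

So the dual LP is:
  minimize  12y1 + 10y2 + 19y3
  subject to:
    y1 + 4y3 >= 3
    y2 + y3 >= 4
    y1, y2, y3 >= 0

Solving the primal: x* = (2.25, 10).
  primal value c^T x* = 46.75.
Solving the dual: y* = (0, 3.25, 0.75).
  dual value b^T y* = 46.75.
Strong duality: c^T x* = b^T y*. Confirmed.

46.75


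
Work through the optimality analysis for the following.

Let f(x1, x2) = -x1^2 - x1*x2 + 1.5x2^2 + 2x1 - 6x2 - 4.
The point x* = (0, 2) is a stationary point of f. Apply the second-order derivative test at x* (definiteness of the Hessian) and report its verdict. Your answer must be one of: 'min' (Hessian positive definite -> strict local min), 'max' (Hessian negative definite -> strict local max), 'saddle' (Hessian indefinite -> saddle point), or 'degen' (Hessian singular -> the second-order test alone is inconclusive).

Compute the Hessian H = grad^2 f:
  H = [[-2, -1], [-1, 3]]
Verify stationarity: grad f(x*) = H x* + g = (0, 0).
Eigenvalues of H: -2.1926, 3.1926.
Eigenvalues have mixed signs, so H is indefinite -> x* is a saddle point.

saddle


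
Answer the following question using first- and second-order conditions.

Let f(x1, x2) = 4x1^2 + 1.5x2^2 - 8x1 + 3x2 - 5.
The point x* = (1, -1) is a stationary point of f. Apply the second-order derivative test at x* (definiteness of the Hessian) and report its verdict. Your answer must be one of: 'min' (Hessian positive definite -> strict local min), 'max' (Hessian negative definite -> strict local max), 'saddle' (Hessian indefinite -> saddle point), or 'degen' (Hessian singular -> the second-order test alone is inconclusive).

Compute the Hessian H = grad^2 f:
  H = [[8, 0], [0, 3]]
Verify stationarity: grad f(x*) = H x* + g = (0, 0).
Eigenvalues of H: 3, 8.
Both eigenvalues > 0, so H is positive definite -> x* is a strict local min.

min


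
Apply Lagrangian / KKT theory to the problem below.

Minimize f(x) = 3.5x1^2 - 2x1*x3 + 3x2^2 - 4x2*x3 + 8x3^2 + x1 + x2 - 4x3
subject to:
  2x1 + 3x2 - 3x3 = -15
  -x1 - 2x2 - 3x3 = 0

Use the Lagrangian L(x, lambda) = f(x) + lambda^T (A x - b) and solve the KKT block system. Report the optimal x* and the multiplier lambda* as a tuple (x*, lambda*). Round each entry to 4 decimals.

Form the Lagrangian:
  L(x, lambda) = (1/2) x^T Q x + c^T x + lambda^T (A x - b)
Stationarity (grad_x L = 0): Q x + c + A^T lambda = 0.
Primal feasibility: A x = b.

This gives the KKT block system:
  [ Q   A^T ] [ x     ]   [-c ]
  [ A    0  ] [ lambda ] = [ b ]

Solving the linear system:
  x*      = (-1.5797, -2.0522, 1.8947)
  lambda* = (8.8028, 3.7583)
  f(x*)   = 60.4155

x* = (-1.5797, -2.0522, 1.8947), lambda* = (8.8028, 3.7583)


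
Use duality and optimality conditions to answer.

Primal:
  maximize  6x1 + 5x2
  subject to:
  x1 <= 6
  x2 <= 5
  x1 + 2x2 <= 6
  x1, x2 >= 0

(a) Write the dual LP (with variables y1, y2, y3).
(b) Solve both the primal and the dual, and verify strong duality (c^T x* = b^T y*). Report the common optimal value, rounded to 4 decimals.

The standard primal-dual pair for 'max c^T x s.t. A x <= b, x >= 0' is:
  Dual:  min b^T y  s.t.  A^T y >= c,  y >= 0.

So the dual LP is:
  minimize  6y1 + 5y2 + 6y3
  subject to:
    y1 + y3 >= 6
    y2 + 2y3 >= 5
    y1, y2, y3 >= 0

Solving the primal: x* = (6, 0).
  primal value c^T x* = 36.
Solving the dual: y* = (3.5, 0, 2.5).
  dual value b^T y* = 36.
Strong duality: c^T x* = b^T y*. Confirmed.

36


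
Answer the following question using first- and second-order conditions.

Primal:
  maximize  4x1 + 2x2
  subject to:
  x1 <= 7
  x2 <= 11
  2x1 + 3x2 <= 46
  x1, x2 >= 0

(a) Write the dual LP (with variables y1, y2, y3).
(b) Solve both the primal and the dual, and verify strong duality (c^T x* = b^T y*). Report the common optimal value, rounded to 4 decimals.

The standard primal-dual pair for 'max c^T x s.t. A x <= b, x >= 0' is:
  Dual:  min b^T y  s.t.  A^T y >= c,  y >= 0.

So the dual LP is:
  minimize  7y1 + 11y2 + 46y3
  subject to:
    y1 + 2y3 >= 4
    y2 + 3y3 >= 2
    y1, y2, y3 >= 0

Solving the primal: x* = (7, 10.6667).
  primal value c^T x* = 49.3333.
Solving the dual: y* = (2.6667, 0, 0.6667).
  dual value b^T y* = 49.3333.
Strong duality: c^T x* = b^T y*. Confirmed.

49.3333


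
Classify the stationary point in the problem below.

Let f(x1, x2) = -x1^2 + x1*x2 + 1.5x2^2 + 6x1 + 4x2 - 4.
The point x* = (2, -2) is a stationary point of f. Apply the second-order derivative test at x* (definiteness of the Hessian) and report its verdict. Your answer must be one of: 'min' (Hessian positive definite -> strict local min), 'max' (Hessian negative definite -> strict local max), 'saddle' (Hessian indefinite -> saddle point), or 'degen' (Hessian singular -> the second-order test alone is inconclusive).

Compute the Hessian H = grad^2 f:
  H = [[-2, 1], [1, 3]]
Verify stationarity: grad f(x*) = H x* + g = (0, 0).
Eigenvalues of H: -2.1926, 3.1926.
Eigenvalues have mixed signs, so H is indefinite -> x* is a saddle point.

saddle
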